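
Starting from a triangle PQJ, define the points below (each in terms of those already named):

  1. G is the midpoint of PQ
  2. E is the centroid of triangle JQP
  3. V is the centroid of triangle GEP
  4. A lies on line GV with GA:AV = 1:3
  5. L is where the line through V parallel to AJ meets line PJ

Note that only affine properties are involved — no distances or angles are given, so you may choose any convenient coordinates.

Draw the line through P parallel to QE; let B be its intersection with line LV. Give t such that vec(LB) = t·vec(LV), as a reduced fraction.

t = 23/15

Choose coordinates P = (0, 0), Q = (1, 0), J = (0, 1).
1. G is the midpoint of PQ ⇒ G = (1/2, 0)
2. E is the centroid of triangle JQP ⇒ E = (1/3, 1/3)
3. V is the centroid of triangle GEP ⇒ V = (5/18, 1/9)
4. A lies on line GV with GA:AV = 1:3 ⇒ A = (4/9, 1/36)
5. L is where the line through V parallel to AJ meets line PJ ⇒ L = (0, 23/32)
through P parallel to QE: direction (-2/3, 1/3); meets LV at B = (23/54, -23/108)
B = L + t·(V−L) with t = 23/15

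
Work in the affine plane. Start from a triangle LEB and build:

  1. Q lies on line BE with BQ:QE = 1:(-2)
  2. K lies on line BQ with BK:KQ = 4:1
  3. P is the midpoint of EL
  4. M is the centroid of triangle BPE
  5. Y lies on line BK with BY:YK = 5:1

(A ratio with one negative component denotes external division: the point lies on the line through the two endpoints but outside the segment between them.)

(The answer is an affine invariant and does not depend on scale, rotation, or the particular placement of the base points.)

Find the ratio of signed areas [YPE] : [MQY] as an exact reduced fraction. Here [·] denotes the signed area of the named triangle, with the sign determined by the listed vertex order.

[YPE]:[MQY] = -15

Assign L = (0, 0), E = (1, 0), B = (0, 1) — the answer is frame-independent, so this choice is without loss of generality.
1. Q lies on line BE with BQ:QE = 1:(-2) ⇒ Q = (-1, 2)
2. K lies on line BQ with BK:KQ = 4:1 ⇒ K = (-4/5, 9/5)
3. P is the midpoint of EL ⇒ P = (1/2, 0)
4. M is the centroid of triangle BPE ⇒ M = (1/2, 1/3)
5. Y lies on line BK with BY:YK = 5:1 ⇒ Y = (-2/3, 5/3)
2·[YPE] = 5/6, 2·[MQY] = -1/18
[YPE]:[MQY] = 5/6:-1/18 = -15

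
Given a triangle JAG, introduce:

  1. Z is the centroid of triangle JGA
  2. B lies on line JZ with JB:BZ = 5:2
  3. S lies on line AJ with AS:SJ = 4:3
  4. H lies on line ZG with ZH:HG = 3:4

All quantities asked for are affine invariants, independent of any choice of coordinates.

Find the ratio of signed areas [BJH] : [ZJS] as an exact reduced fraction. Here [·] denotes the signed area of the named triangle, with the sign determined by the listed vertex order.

Choose coordinates J = (0, 0), A = (1, 0), G = (0, 1).
1. Z is the centroid of triangle JGA ⇒ Z = (1/3, 1/3)
2. B lies on line JZ with JB:BZ = 5:2 ⇒ B = (5/21, 5/21)
3. S lies on line AJ with AS:SJ = 4:3 ⇒ S = (3/7, 0)
4. H lies on line ZG with ZH:HG = 3:4 ⇒ H = (4/21, 13/21)
2·[BJH] = -5/49, 2·[ZJS] = 1/7
[BJH]:[ZJS] = -5/49:1/7 = -5/7

[BJH]:[ZJS] = -5/7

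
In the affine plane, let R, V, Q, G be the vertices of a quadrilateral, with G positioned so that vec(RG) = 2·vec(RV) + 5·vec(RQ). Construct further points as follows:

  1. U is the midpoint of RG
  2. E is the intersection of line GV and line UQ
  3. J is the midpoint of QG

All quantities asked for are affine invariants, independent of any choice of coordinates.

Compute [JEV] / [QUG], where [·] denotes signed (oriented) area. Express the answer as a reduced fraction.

Assign R = (0, 0), V = (1, 0), Q = (0, 1), G = (2, 5) — the answer is frame-independent, so this choice is without loss of generality.
1. U is the midpoint of RG ⇒ U = (1, 5/2)
2. E is the intersection of line GV and line UQ ⇒ E = (12/7, 25/7)
3. J is the midpoint of QG ⇒ J = (1, 3)
2·[JEV] = -15/7, 2·[QUG] = 1
[JEV]:[QUG] = -15/7:1 = -15/7

[JEV]:[QUG] = -15/7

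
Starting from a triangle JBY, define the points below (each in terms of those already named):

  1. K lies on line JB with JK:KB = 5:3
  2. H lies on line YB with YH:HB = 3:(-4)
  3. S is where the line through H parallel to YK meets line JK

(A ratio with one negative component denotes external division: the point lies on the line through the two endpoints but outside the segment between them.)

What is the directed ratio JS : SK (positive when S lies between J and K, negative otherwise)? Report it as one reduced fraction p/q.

JS:SK = -4/9

Assign J = (0, 0), B = (1, 0), Y = (0, 1) — the answer is frame-independent, so this choice is without loss of generality.
1. K lies on line JB with JK:KB = 5:3 ⇒ K = (5/8, 0)
2. H lies on line YB with YH:HB = 3:(-4) ⇒ H = (-3, 4)
3. S is where the line through H parallel to YK meets line JK ⇒ S = (-1/2, 0)
S = J + t·(K−J) with t = -4/5, so JS:SK = t:(1−t) = -4/5:9/5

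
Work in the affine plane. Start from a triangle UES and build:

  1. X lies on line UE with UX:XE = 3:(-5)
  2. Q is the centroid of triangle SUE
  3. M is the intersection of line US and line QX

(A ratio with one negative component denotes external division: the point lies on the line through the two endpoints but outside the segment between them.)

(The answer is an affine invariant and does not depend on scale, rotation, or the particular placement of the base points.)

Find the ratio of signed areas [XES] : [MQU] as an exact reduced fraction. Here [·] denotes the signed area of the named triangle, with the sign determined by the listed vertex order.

Set U = (0, 0), E = (1, 0), S = (0, 1); any affine frame gives the same invariant.
1. X lies on line UE with UX:XE = 3:(-5) ⇒ X = (-3/2, 0)
2. Q is the centroid of triangle SUE ⇒ Q = (1/3, 1/3)
3. M is the intersection of line US and line QX ⇒ M = (0, 3/11)
2·[XES] = 5/2, 2·[MQU] = -1/11
[XES]:[MQU] = 5/2:-1/11 = -55/2

[XES]:[MQU] = -55/2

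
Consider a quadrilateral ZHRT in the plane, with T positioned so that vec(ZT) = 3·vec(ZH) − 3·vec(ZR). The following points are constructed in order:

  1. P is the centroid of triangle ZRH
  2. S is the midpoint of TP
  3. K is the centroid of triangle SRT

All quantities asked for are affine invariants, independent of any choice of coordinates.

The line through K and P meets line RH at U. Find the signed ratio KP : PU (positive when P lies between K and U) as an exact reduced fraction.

Work in coordinates with Z = (0, 0), H = (1, 0), R = (0, 1), T = (3, -3).
1. P is the centroid of triangle ZRH ⇒ P = (1/3, 1/3)
2. S is the midpoint of TP ⇒ S = (5/3, -4/3)
3. K is the centroid of triangle SRT ⇒ K = (14/9, -10/9)
line KP meets RH at U = (-3/2, 5/2)
P = K + t·(U−K) with t = 2/5, so KP:PU = 2/5:3/5

KP:PU = 2/3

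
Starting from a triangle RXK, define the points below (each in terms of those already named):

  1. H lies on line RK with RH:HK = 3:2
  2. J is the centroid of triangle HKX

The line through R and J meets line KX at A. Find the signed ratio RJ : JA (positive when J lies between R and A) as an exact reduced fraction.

Work in coordinates with R = (0, 0), X = (1, 0), K = (0, 1).
1. H lies on line RK with RH:HK = 3:2 ⇒ H = (0, 3/5)
2. J is the centroid of triangle HKX ⇒ J = (1/3, 8/15)
line RJ meets KX at A = (5/13, 8/13)
J = R + t·(A−R) with t = 13/15, so RJ:JA = 13/15:2/15

RJ:JA = 13/2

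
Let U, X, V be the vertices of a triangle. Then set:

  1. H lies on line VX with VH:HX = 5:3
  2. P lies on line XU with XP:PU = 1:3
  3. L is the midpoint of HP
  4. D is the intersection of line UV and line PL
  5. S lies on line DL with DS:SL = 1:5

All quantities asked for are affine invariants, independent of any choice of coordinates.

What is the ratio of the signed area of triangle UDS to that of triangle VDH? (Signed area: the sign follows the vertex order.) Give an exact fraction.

Work in coordinates with U = (0, 0), X = (1, 0), V = (0, 1).
1. H lies on line VX with VH:HX = 5:3 ⇒ H = (5/8, 3/8)
2. P lies on line XU with XP:PU = 1:3 ⇒ P = (3/4, 0)
3. L is the midpoint of HP ⇒ L = (11/16, 3/16)
4. D is the intersection of line UV and line PL ⇒ D = (0, 9/4)
5. S lies on line DL with DS:SL = 1:5 ⇒ S = (11/96, 61/32)
2·[UDS] = -33/128, 2·[VDH] = -25/32
[UDS]:[VDH] = -33/128:-25/32 = 33/100

[UDS]:[VDH] = 33/100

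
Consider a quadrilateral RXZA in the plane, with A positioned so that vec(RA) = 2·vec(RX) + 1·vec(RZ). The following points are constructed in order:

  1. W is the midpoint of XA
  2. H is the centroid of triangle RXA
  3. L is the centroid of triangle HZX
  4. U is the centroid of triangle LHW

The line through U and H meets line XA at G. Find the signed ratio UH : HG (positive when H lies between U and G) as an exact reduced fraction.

UH:HG = 1/9

Assign R = (0, 0), X = (1, 0), Z = (0, 1), A = (2, 1) — the answer is frame-independent, so this choice is without loss of generality.
1. W is the midpoint of XA ⇒ W = (3/2, 1/2)
2. H is the centroid of triangle RXA ⇒ H = (1, 1/3)
3. L is the centroid of triangle HZX ⇒ L = (2/3, 4/9)
4. U is the centroid of triangle LHW ⇒ U = (19/18, 23/54)
line UH meets XA at G = (1/2, -1/2)
H = U + t·(G−U) with t = 1/10, so UH:HG = 1/10:9/10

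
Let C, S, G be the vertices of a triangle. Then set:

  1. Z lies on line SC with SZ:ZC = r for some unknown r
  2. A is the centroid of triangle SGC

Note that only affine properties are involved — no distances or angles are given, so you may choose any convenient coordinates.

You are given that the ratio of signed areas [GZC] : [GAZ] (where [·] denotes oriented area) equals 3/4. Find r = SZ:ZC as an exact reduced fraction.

Assign C = (0, 0), S = (1, 0), G = (0, 1) — the answer is frame-independent, so this choice is without loss of generality.
1. With SZ:ZC = r, write λ = r/(r+1) so Z = S + λ·(C−S); Z is affine-linear in λ
2. A is the centroid of triangle SGC ⇒ A = (1/3, 1/3)
Every point depending on Z is an affine combination of Z and λ-independent points, so each such coordinate is linear in λ; the λ² term in each signed area is a multiple of (C−S)×(C−S) = 0, so 2·[GZC] and 2·[GAZ] are each linear in λ. Evaluating at λ=0 and λ=1:
  2·[GZC] = λ − 1,   2·[GAZ] = -2/3·λ + 1/3
So [GZC]:[GAZ] = (λ − 1) / (-2/3·λ + 1/3). Setting this equal to 3/4:
  λ − 1 = 3/4·(-2/3·λ + 1/3)  ⇒  λ = 5/6
Then r = λ/(1−λ) = (5/6)/(1/6) = 5. Check: with r = 5, Z = (1/6, 0) and [GZC]:[GAZ] = 3/4 as required.

r = 5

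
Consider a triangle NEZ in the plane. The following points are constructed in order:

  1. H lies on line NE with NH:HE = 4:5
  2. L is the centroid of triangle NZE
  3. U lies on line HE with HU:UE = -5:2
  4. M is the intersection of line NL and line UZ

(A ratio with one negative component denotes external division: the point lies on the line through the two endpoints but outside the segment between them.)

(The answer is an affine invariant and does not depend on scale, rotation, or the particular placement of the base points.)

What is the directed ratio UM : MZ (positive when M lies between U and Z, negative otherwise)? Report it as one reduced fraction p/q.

Work in coordinates with N = (0, 0), E = (1, 0), Z = (0, 1).
1. H lies on line NE with NH:HE = 4:5 ⇒ H = (4/9, 0)
2. L is the centroid of triangle NZE ⇒ L = (1/3, 1/3)
3. U lies on line HE with HU:UE = -5:2 ⇒ U = (37/27, 0)
4. M is the intersection of line NL and line UZ ⇒ M = (37/64, 37/64)
M = U + t·(Z−U) with t = 37/64, so UM:MZ = t:(1−t) = 37/64:27/64

UM:MZ = 37/27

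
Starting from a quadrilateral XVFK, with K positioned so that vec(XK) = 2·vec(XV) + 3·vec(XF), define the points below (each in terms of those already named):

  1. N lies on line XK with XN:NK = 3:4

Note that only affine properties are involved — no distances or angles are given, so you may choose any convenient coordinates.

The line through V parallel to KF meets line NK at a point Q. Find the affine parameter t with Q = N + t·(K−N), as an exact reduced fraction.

t = -5/2

Work in coordinates with X = (0, 0), V = (1, 0), F = (0, 1), K = (2, 3).
1. N lies on line XK with XN:NK = 3:4 ⇒ N = (6/7, 9/7)
through V parallel to KF: direction (-2, -2); meets NK at Q = (-2, -3)
Q = N + t·(K−N) with t = -5/2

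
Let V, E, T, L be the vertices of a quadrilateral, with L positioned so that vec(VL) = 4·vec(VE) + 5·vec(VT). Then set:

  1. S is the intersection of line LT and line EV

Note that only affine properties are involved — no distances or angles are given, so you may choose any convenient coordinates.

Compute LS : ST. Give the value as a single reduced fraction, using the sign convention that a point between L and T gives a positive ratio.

LS:ST = -5

Set V = (0, 0), E = (1, 0), T = (0, 1), L = (4, 5); any affine frame gives the same invariant.
1. S is the intersection of line LT and line EV ⇒ S = (-1, 0)
S = L + t·(T−L) with t = 5/4, so LS:ST = t:(1−t) = 5/4:-1/4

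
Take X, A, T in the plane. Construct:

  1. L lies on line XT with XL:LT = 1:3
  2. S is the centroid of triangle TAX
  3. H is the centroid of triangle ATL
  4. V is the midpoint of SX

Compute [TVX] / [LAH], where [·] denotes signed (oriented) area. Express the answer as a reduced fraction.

Assign X = (0, 0), A = (1, 0), T = (0, 1) — the answer is frame-independent, so this choice is without loss of generality.
1. L lies on line XT with XL:LT = 1:3 ⇒ L = (0, 1/4)
2. S is the centroid of triangle TAX ⇒ S = (1/3, 1/3)
3. H is the centroid of triangle ATL ⇒ H = (1/3, 5/12)
4. V is the midpoint of SX ⇒ V = (1/6, 1/6)
2·[TVX] = -1/6, 2·[LAH] = 1/4
[TVX]:[LAH] = -1/6:1/4 = -2/3

[TVX]:[LAH] = -2/3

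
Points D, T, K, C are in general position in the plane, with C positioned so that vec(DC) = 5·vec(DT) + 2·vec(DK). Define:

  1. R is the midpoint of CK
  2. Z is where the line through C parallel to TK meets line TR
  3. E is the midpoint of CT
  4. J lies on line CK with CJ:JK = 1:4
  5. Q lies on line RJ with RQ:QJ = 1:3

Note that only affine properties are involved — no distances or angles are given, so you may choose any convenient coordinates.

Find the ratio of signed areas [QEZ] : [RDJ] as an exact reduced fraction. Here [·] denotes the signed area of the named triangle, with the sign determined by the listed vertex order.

Assign D = (0, 0), T = (1, 0), K = (0, 1), C = (5, 2) — the answer is frame-independent, so this choice is without loss of generality.
1. R is the midpoint of CK ⇒ R = (5/2, 3/2)
2. Z is where the line through C parallel to TK meets line TR ⇒ Z = (4, 3)
3. E is the midpoint of CT ⇒ E = (3, 1)
4. J lies on line CK with CJ:JK = 1:4 ⇒ J = (4, 9/5)
5. Q lies on line RJ with RQ:QJ = 1:3 ⇒ Q = (23/8, 63/40)
2·[QEZ] = 33/40, 2·[RDJ] = 3/2
[QEZ]:[RDJ] = 33/40:3/2 = 11/20

[QEZ]:[RDJ] = 11/20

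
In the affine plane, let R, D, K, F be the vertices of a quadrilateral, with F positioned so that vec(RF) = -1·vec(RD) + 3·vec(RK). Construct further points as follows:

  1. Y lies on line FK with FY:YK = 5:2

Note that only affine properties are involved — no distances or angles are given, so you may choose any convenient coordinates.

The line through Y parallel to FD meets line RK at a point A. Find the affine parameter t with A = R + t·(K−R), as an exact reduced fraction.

t = 8/7

Set R = (0, 0), D = (1, 0), K = (0, 1), F = (-1, 3); any affine frame gives the same invariant.
1. Y lies on line FK with FY:YK = 5:2 ⇒ Y = (-2/7, 11/7)
through Y parallel to FD: direction (2, -3); meets RK at A = (0, 8/7)
A = R + t·(K−R) with t = 8/7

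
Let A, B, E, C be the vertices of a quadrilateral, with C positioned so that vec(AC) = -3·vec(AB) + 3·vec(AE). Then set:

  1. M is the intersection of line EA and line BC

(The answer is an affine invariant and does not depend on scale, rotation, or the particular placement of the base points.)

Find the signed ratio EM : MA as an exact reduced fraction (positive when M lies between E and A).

EM:MA = 1/3

Set A = (0, 0), B = (1, 0), E = (0, 1), C = (-3, 3); any affine frame gives the same invariant.
1. M is the intersection of line EA and line BC ⇒ M = (0, 3/4)
M = E + t·(A−E) with t = 1/4, so EM:MA = t:(1−t) = 1/4:3/4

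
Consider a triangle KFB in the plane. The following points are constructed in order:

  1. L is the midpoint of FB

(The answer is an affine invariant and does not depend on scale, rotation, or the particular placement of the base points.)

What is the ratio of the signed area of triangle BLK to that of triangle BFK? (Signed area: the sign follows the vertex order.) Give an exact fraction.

Assign K = (0, 0), F = (1, 0), B = (0, 1) — the answer is frame-independent, so this choice is without loss of generality.
1. L is the midpoint of FB ⇒ L = (1/2, 1/2)
2·[BLK] = -1/2, 2·[BFK] = -1
[BLK]:[BFK] = -1/2:-1 = 1/2

[BLK]:[BFK] = 1/2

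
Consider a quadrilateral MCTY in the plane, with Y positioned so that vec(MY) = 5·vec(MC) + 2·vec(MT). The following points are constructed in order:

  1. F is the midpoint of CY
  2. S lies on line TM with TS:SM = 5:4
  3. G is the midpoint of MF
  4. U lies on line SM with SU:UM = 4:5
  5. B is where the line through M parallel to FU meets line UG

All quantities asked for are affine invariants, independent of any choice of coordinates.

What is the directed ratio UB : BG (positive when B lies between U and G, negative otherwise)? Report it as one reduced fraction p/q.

Set M = (0, 0), C = (1, 0), T = (0, 1), Y = (5, 2); any affine frame gives the same invariant.
1. F is the midpoint of CY ⇒ F = (3, 1)
2. S lies on line TM with TS:SM = 5:4 ⇒ S = (0, 4/9)
3. G is the midpoint of MF ⇒ G = (3/2, 1/2)
4. U lies on line SM with SU:UM = 4:5 ⇒ U = (0, 20/81)
5. B is where the line through M parallel to FU meets line UG ⇒ B = (3, 61/81)
B = U + t·(G−U) with t = 2, so UB:BG = t:(1−t) = 2:-1

UB:BG = -2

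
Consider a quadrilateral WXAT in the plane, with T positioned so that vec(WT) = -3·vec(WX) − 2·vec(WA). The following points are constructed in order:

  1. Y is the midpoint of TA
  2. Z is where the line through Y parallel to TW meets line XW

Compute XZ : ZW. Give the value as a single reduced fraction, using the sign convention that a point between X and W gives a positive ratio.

Assign W = (0, 0), X = (1, 0), A = (0, 1), T = (-3, -2) — the answer is frame-independent, so this choice is without loss of generality.
1. Y is the midpoint of TA ⇒ Y = (-3/2, -1/2)
2. Z is where the line through Y parallel to TW meets line XW ⇒ Z = (-3/4, 0)
Z = X + t·(W−X) with t = 7/4, so XZ:ZW = t:(1−t) = 7/4:-3/4

XZ:ZW = -7/3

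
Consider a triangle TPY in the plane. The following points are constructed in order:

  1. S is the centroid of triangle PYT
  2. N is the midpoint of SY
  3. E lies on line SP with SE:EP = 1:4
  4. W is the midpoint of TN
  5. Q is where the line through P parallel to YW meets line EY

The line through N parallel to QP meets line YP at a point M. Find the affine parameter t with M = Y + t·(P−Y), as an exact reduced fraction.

t = 1/7

Assign T = (0, 0), P = (1, 0), Y = (0, 1) — the answer is frame-independent, so this choice is without loss of generality.
1. S is the centroid of triangle PYT ⇒ S = (1/3, 1/3)
2. N is the midpoint of SY ⇒ N = (1/6, 2/3)
3. E lies on line SP with SE:EP = 1:4 ⇒ E = (7/15, 4/15)
4. W is the midpoint of TN ⇒ W = (1/12, 1/3)
5. Q is where the line through P parallel to YW meets line EY ⇒ Q = (49/45, -32/45)
through N parallel to QP: direction (-4/45, 32/45); meets YP at M = (1/7, 6/7)
M = Y + t·(P−Y) with t = 1/7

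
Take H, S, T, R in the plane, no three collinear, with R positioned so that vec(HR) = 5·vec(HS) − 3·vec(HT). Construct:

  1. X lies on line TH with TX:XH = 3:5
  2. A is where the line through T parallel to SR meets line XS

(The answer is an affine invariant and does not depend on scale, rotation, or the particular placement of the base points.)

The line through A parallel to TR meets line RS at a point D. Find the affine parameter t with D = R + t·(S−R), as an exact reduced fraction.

t = -3/4

Work in coordinates with H = (0, 0), S = (1, 0), T = (0, 1), R = (5, -3).
1. X lies on line TH with TX:XH = 3:5 ⇒ X = (0, 5/8)
2. A is where the line through T parallel to SR meets line XS ⇒ A = (3, -5/4)
through A parallel to TR: direction (5, -4); meets RS at D = (8, -21/4)
D = R + t·(S−R) with t = -3/4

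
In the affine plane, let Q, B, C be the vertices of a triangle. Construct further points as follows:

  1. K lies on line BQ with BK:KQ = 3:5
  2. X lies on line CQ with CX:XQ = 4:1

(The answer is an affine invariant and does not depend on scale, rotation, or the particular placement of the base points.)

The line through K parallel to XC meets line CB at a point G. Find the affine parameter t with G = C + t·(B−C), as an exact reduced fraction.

Work in coordinates with Q = (0, 0), B = (1, 0), C = (0, 1).
1. K lies on line BQ with BK:KQ = 3:5 ⇒ K = (5/8, 0)
2. X lies on line CQ with CX:XQ = 4:1 ⇒ X = (0, 1/5)
through K parallel to XC: direction (0, 4/5); meets CB at G = (5/8, 3/8)
G = C + t·(B−C) with t = 5/8

t = 5/8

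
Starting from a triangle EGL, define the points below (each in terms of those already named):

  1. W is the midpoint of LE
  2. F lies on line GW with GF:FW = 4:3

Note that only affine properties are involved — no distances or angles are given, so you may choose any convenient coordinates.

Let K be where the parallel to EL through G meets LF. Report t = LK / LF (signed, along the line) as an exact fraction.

t = 7/3

Assign E = (0, 0), G = (1, 0), L = (0, 1) — the answer is frame-independent, so this choice is without loss of generality.
1. W is the midpoint of LE ⇒ W = (0, 1/2)
2. F lies on line GW with GF:FW = 4:3 ⇒ F = (3/7, 2/7)
through G parallel to EL: direction (0, 1); meets LF at K = (1, -2/3)
K = L + t·(F−L) with t = 7/3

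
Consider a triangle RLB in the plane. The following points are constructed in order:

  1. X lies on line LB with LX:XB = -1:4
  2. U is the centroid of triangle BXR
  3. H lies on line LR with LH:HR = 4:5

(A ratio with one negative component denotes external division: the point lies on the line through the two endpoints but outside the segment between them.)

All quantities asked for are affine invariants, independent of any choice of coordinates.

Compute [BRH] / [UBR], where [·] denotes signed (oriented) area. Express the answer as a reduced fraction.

[BRH]:[UBR] = 5/4

Set R = (0, 0), L = (1, 0), B = (0, 1); any affine frame gives the same invariant.
1. X lies on line LB with LX:XB = -1:4 ⇒ X = (4/3, -1/3)
2. U is the centroid of triangle BXR ⇒ U = (4/9, 2/9)
3. H lies on line LR with LH:HR = 4:5 ⇒ H = (5/9, 0)
2·[BRH] = 5/9, 2·[UBR] = 4/9
[BRH]:[UBR] = 5/9:4/9 = 5/4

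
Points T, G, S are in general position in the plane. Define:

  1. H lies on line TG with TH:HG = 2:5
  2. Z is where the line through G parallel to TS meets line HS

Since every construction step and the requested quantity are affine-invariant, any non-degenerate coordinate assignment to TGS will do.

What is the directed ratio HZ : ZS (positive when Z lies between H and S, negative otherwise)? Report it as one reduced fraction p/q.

HZ:ZS = -5/7

Work in coordinates with T = (0, 0), G = (1, 0), S = (0, 1).
1. H lies on line TG with TH:HG = 2:5 ⇒ H = (2/7, 0)
2. Z is where the line through G parallel to TS meets line HS ⇒ Z = (1, -5/2)
Z = H + t·(S−H) with t = -5/2, so HZ:ZS = t:(1−t) = -5/2:7/2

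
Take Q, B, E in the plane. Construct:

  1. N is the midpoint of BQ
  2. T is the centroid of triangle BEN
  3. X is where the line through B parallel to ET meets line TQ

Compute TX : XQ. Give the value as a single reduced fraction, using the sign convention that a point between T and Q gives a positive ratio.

TX:XQ = -1/4

Work in coordinates with Q = (0, 0), B = (1, 0), E = (0, 1).
1. N is the midpoint of BQ ⇒ N = (1/2, 0)
2. T is the centroid of triangle BEN ⇒ T = (1/2, 1/3)
3. X is where the line through B parallel to ET meets line TQ ⇒ X = (2/3, 4/9)
X = T + t·(Q−T) with t = -1/3, so TX:XQ = t:(1−t) = -1/3:4/3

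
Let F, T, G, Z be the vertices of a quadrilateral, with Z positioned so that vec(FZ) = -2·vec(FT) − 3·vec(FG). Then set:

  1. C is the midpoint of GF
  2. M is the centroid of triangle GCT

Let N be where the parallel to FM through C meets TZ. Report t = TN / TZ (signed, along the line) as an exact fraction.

t = 4/3

Set F = (0, 0), T = (1, 0), G = (0, 1), Z = (-2, -3); any affine frame gives the same invariant.
1. C is the midpoint of GF ⇒ C = (0, 1/2)
2. M is the centroid of triangle GCT ⇒ M = (1/3, 1/2)
through C parallel to FM: direction (1/3, 1/2); meets TZ at N = (-3, -4)
N = T + t·(Z−T) with t = 4/3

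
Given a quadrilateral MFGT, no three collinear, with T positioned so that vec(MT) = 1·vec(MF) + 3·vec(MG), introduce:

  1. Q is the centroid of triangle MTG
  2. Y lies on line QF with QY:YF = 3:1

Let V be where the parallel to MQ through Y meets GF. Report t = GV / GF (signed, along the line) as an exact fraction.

t = 4/5

Work in coordinates with M = (0, 0), F = (1, 0), G = (0, 1), T = (1, 3).
1. Q is the centroid of triangle MTG ⇒ Q = (1/3, 4/3)
2. Y lies on line QF with QY:YF = 3:1 ⇒ Y = (5/6, 1/3)
through Y parallel to MQ: direction (1/3, 4/3); meets GF at V = (4/5, 1/5)
V = G + t·(F−G) with t = 4/5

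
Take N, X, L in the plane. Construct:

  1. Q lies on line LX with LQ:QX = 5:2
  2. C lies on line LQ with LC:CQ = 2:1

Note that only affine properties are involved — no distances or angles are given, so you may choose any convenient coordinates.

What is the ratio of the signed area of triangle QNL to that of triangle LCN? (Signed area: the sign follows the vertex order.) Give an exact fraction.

[QNL]:[LCN] = 3/2

Set N = (0, 0), X = (1, 0), L = (0, 1); any affine frame gives the same invariant.
1. Q lies on line LX with LQ:QX = 5:2 ⇒ Q = (5/7, 2/7)
2. C lies on line LQ with LC:CQ = 2:1 ⇒ C = (10/21, 11/21)
2·[QNL] = -5/7, 2·[LCN] = -10/21
[QNL]:[LCN] = -5/7:-10/21 = 3/2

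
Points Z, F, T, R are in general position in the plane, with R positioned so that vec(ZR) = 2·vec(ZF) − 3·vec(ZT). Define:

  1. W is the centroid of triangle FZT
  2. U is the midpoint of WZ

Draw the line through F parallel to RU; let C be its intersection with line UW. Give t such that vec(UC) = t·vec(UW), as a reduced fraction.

t = 14/5

Set Z = (0, 0), F = (1, 0), T = (0, 1), R = (2, -3); any affine frame gives the same invariant.
1. W is the centroid of triangle FZT ⇒ W = (1/3, 1/3)
2. U is the midpoint of WZ ⇒ U = (1/6, 1/6)
through F parallel to RU: direction (-11/6, 19/6); meets UW at C = (19/30, 19/30)
C = U + t·(W−U) with t = 14/5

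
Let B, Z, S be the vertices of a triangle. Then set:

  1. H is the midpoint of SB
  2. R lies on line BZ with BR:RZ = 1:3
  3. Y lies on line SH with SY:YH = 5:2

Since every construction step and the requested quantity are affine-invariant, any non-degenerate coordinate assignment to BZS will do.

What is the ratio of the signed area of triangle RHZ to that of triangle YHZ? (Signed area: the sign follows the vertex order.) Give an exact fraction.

[RHZ]:[YHZ] = -21/8

Set B = (0, 0), Z = (1, 0), S = (0, 1); any affine frame gives the same invariant.
1. H is the midpoint of SB ⇒ H = (0, 1/2)
2. R lies on line BZ with BR:RZ = 1:3 ⇒ R = (1/4, 0)
3. Y lies on line SH with SY:YH = 5:2 ⇒ Y = (0, 9/14)
2·[RHZ] = -3/8, 2·[YHZ] = 1/7
[RHZ]:[YHZ] = -3/8:1/7 = -21/8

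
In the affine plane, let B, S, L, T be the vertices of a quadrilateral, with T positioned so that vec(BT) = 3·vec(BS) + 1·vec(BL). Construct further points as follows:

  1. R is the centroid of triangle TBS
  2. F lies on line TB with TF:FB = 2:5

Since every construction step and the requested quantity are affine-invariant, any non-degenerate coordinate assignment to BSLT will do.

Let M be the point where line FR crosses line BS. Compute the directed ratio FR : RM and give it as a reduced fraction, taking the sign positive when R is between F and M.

FR:RM = 8/7

Work in coordinates with B = (0, 0), S = (1, 0), L = (0, 1), T = (3, 1).
1. R is the centroid of triangle TBS ⇒ R = (4/3, 1/3)
2. F lies on line TB with TF:FB = 2:5 ⇒ F = (15/7, 5/7)
line FR meets BS at M = (5/8, 0)
R = F + t·(M−F) with t = 8/15, so FR:RM = 8/15:7/15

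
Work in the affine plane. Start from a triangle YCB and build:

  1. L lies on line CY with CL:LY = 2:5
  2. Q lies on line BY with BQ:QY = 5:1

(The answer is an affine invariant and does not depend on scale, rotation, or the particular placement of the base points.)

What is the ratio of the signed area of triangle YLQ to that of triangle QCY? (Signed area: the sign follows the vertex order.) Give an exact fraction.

[YLQ]:[QCY] = -5/7

Assign Y = (0, 0), C = (1, 0), B = (0, 1) — the answer is frame-independent, so this choice is without loss of generality.
1. L lies on line CY with CL:LY = 2:5 ⇒ L = (5/7, 0)
2. Q lies on line BY with BQ:QY = 5:1 ⇒ Q = (0, 1/6)
2·[YLQ] = 5/42, 2·[QCY] = -1/6
[YLQ]:[QCY] = 5/42:-1/6 = -5/7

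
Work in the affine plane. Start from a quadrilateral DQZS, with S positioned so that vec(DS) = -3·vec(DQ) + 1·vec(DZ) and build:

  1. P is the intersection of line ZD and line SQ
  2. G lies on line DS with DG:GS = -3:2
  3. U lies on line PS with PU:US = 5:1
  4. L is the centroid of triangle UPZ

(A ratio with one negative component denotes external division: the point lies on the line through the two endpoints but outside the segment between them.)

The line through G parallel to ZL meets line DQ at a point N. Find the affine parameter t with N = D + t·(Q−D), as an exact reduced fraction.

t = -123/7

Assign D = (0, 0), Q = (1, 0), Z = (0, 1), S = (-3, 1) — the answer is frame-independent, so this choice is without loss of generality.
1. P is the intersection of line ZD and line SQ ⇒ P = (0, 1/4)
2. G lies on line DS with DG:GS = -3:2 ⇒ G = (-9, 3)
3. U lies on line PS with PU:US = 5:1 ⇒ U = (-5/2, 7/8)
4. L is the centroid of triangle UPZ ⇒ L = (-5/6, 17/24)
through G parallel to ZL: direction (-5/6, -7/24); meets DQ at N = (-123/7, 0)
N = D + t·(Q−D) with t = -123/7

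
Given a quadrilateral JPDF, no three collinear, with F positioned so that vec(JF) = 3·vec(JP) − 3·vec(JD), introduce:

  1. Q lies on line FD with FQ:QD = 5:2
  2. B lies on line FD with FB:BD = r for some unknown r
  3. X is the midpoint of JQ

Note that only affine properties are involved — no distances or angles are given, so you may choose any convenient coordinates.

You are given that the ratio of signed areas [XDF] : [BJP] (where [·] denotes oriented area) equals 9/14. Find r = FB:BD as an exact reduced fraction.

Choose coordinates J = (0, 0), P = (1, 0), D = (0, 1), F = (3, -3).
1. Q lies on line FD with FQ:QD = 5:2 ⇒ Q = (6/7, -1/7)
2. With FB:BD = r, write λ = r/(r+1) so B = F + λ·(D−F); B is affine-linear in λ
3. X is the midpoint of JQ ⇒ X = (3/7, -1/14)
Every point depending on B is an affine combination of B and λ-independent points, so each such coordinate is linear in λ; the λ² term in each signed area is a multiple of (D−F)×(D−F) = 0, so 2·[XDF] and 2·[BJP] are each linear in λ. Evaluating at λ=0 and λ=1:
  2·[XDF] = -3/2,   2·[BJP] = 4·λ − 3
So [XDF]:[BJP] = (-3/2) / (4·λ − 3). Setting this equal to 9/14:
  -3/2 = 9/14·(4·λ − 3)  ⇒  λ = 1/6
Then r = λ/(1−λ) = (1/6)/(5/6) = 1/5. Check: with r = 1/5, B = (5/2, -7/3) and [XDF]:[BJP] = 9/14 as required.

r = 1/5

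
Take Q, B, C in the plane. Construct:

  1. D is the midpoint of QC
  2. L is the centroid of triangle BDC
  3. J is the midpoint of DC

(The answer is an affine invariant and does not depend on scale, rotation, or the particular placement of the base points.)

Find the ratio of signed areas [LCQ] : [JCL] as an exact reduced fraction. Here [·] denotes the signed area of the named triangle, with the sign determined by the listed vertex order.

Work in coordinates with Q = (0, 0), B = (1, 0), C = (0, 1).
1. D is the midpoint of QC ⇒ D = (0, 1/2)
2. L is the centroid of triangle BDC ⇒ L = (1/3, 1/2)
3. J is the midpoint of DC ⇒ J = (0, 3/4)
2·[LCQ] = 1/3, 2·[JCL] = -1/12
[LCQ]:[JCL] = 1/3:-1/12 = -4

[LCQ]:[JCL] = -4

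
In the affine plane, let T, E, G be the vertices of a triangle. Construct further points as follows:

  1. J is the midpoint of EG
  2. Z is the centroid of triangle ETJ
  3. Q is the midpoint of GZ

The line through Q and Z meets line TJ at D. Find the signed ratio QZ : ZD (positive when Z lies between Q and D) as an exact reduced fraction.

QZ:ZD = -2

Work in coordinates with T = (0, 0), E = (1, 0), G = (0, 1).
1. J is the midpoint of EG ⇒ J = (1/2, 1/2)
2. Z is the centroid of triangle ETJ ⇒ Z = (1/2, 1/6)
3. Q is the midpoint of GZ ⇒ Q = (1/4, 7/12)
line QZ meets TJ at D = (3/8, 3/8)
Z = Q + t·(D−Q) with t = 2, so QZ:ZD = 2:-1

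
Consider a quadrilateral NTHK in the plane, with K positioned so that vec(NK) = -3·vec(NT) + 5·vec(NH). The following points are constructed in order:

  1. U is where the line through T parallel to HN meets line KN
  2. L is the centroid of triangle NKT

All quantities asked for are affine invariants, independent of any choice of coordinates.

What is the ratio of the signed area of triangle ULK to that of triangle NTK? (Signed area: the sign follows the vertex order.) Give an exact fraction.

Work in coordinates with N = (0, 0), T = (1, 0), H = (0, 1), K = (-3, 5).
1. U is where the line through T parallel to HN meets line KN ⇒ U = (1, -5/3)
2. L is the centroid of triangle NKT ⇒ L = (-2/3, 5/3)
2·[ULK] = 20/9, 2·[NTK] = 5
[ULK]:[NTK] = 20/9:5 = 4/9

[ULK]:[NTK] = 4/9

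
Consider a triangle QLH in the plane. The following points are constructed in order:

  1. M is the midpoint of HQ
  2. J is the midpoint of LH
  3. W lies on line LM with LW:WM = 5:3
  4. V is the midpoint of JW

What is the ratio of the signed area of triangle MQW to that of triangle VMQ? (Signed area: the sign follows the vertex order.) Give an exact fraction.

[MQW]:[VMQ] = 6/7

Set Q = (0, 0), L = (1, 0), H = (0, 1); any affine frame gives the same invariant.
1. M is the midpoint of HQ ⇒ M = (0, 1/2)
2. J is the midpoint of LH ⇒ J = (1/2, 1/2)
3. W lies on line LM with LW:WM = 5:3 ⇒ W = (3/8, 5/16)
4. V is the midpoint of JW ⇒ V = (7/16, 13/32)
2·[MQW] = 3/16, 2·[VMQ] = 7/32
[MQW]:[VMQ] = 3/16:7/32 = 6/7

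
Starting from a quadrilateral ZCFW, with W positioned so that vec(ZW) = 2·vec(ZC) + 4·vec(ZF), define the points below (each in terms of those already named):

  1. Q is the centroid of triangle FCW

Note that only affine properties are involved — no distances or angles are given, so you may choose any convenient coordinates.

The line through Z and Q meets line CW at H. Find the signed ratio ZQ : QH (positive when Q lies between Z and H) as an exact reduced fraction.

ZQ:QH = 7/5

Set Z = (0, 0), C = (1, 0), F = (0, 1), W = (2, 4); any affine frame gives the same invariant.
1. Q is the centroid of triangle FCW ⇒ Q = (1, 5/3)
line ZQ meets CW at H = (12/7, 20/7)
Q = Z + t·(H−Z) with t = 7/12, so ZQ:QH = 7/12:5/12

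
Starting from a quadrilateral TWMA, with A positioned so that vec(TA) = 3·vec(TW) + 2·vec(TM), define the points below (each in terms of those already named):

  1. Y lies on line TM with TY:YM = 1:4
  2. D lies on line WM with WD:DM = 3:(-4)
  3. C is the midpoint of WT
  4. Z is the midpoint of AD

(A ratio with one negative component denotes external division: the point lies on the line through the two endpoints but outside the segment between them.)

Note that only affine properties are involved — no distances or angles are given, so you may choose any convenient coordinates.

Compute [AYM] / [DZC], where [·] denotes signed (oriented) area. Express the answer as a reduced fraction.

Set T = (0, 0), W = (1, 0), M = (0, 1), A = (3, 2); any affine frame gives the same invariant.
1. Y lies on line TM with TY:YM = 1:4 ⇒ Y = (0, 1/5)
2. D lies on line WM with WD:DM = 3:(-4) ⇒ D = (4, -3)
3. C is the midpoint of WT ⇒ C = (1/2, 0)
4. Z is the midpoint of AD ⇒ Z = (7/2, -1/2)
2·[AYM] = -12/5, 2·[DZC] = 29/4
[AYM]:[DZC] = -12/5:29/4 = -48/145

[AYM]:[DZC] = -48/145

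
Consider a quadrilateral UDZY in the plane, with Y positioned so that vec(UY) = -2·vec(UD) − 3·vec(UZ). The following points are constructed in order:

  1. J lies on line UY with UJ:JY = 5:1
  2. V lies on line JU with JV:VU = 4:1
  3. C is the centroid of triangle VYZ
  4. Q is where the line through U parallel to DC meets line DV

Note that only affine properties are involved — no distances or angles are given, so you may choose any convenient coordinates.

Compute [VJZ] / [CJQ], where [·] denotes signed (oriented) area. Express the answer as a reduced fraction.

Work in coordinates with U = (0, 0), D = (1, 0), Z = (0, 1), Y = (-2, -3).
1. J lies on line UY with UJ:JY = 5:1 ⇒ J = (-5/3, -5/2)
2. V lies on line JU with JV:VU = 4:1 ⇒ V = (-1/3, -1/2)
3. C is the centroid of triangle VYZ ⇒ C = (-7/9, -5/6)
4. Q is where the line through U parallel to DC meets line DV ⇒ Q = (-4, -15/8)
2·[VJZ] = -4/3, 2·[CJQ] = -40/9
[VJZ]:[CJQ] = -4/3:-40/9 = 3/10

[VJZ]:[CJQ] = 3/10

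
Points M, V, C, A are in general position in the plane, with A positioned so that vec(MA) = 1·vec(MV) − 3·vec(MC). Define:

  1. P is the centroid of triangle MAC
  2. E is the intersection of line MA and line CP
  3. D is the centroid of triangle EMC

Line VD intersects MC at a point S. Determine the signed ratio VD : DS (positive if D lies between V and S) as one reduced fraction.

VD:DS = 5

Work in coordinates with M = (0, 0), V = (1, 0), C = (0, 1), A = (1, -3).
1. P is the centroid of triangle MAC ⇒ P = (1/3, -2/3)
2. E is the intersection of line MA and line CP ⇒ E = (1/2, -3/2)
3. D is the centroid of triangle EMC ⇒ D = (1/6, -1/6)
line VD meets MC at S = (0, -1/5)
D = V + t·(S−V) with t = 5/6, so VD:DS = 5/6:1/6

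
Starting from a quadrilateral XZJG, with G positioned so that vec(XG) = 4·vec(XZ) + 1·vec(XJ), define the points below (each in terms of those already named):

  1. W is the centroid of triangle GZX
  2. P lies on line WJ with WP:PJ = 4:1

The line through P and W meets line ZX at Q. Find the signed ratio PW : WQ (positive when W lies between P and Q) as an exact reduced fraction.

Work in coordinates with X = (0, 0), Z = (1, 0), J = (0, 1), G = (4, 1).
1. W is the centroid of triangle GZX ⇒ W = (5/3, 1/3)
2. P lies on line WJ with WP:PJ = 4:1 ⇒ P = (1/3, 13/15)
line PW meets ZX at Q = (5/2, 0)
W = P + t·(Q−P) with t = 8/13, so PW:WQ = 8/13:5/13

PW:WQ = 8/5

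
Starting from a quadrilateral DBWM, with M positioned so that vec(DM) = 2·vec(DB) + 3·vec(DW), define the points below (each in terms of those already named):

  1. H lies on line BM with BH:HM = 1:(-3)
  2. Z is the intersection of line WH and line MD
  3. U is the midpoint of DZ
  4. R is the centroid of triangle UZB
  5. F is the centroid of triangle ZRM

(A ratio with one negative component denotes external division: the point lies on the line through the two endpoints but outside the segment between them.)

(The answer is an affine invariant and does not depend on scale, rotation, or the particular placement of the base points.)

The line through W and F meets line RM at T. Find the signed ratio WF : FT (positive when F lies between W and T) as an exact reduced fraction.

WF:FT = 89/12

Assign D = (0, 0), B = (1, 0), W = (0, 1), M = (2, 3) — the answer is frame-independent, so this choice is without loss of generality.
1. H lies on line BM with BH:HM = 1:(-3) ⇒ H = (1/2, -3/2)
2. Z is the intersection of line WH and line MD ⇒ Z = (2/13, 3/13)
3. U is the midpoint of DZ ⇒ U = (1/13, 3/26)
4. R is the centroid of triangle UZB ⇒ R = (16/39, 3/26)
5. F is the centroid of triangle ZRM ⇒ F = (100/117, 29/26)
line WF meets RM at T = (10100/10413, 2617/2314)
F = W + t·(T−W) with t = 89/101, so WF:FT = 89/101:12/101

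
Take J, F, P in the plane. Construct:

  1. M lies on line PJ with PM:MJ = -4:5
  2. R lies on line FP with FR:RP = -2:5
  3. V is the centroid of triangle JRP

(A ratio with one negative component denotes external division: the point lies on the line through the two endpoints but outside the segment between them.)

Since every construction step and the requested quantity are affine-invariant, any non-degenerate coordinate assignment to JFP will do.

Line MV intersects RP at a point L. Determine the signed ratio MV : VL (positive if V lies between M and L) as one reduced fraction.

Work in coordinates with J = (0, 0), F = (1, 0), P = (0, 1).
1. M lies on line PJ with PM:MJ = -4:5 ⇒ M = (0, 5)
2. R lies on line FP with FR:RP = -2:5 ⇒ R = (5/3, -2/3)
3. V is the centroid of triangle JRP ⇒ V = (5/9, 1/9)
line MV meets RP at L = (20/39, 19/39)
V = M + t·(L−M) with t = 13/12, so MV:VL = 13/12:-1/12

MV:VL = -13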